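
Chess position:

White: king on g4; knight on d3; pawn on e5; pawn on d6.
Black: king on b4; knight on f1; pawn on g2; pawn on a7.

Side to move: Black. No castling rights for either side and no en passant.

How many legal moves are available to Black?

7

Black to move; king on b4.
In check: yes, from the white knight on d3.
Legal moves: Kb5, Ka5, Kc4, Ka4, Kc3, Kb3, Ka3.
Count: 7.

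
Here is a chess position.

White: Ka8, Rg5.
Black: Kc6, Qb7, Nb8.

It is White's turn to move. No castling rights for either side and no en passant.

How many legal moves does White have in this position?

White to move; king on a8.
In check: yes, from the black queen on b7.
Legal moves: none.
Count: 0.

0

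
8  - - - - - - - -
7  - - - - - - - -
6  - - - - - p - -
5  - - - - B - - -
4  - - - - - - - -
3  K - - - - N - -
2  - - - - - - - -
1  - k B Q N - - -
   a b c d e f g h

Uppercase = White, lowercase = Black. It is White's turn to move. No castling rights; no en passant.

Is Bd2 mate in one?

yes

After Bd2: black king on b1; in check: yes, from the white queen on d1.
King squares — a1: attacked by Qd1; c1: attacked by Qd1; a2: attacked by Ka3; b2: attacked by Ka3; c2: attacked by Qd1.
Black has no legal moves → checkmate.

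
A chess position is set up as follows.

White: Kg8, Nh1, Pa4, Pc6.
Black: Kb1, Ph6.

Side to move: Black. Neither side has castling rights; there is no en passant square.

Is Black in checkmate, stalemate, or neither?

neither

Black to move; black king on b1.
In check: no.
Legal moves for Black: Kc2, Kb2, Ka2, Kc1, Ka1, h5.
Black has 6 legal moves and is not in check → neither.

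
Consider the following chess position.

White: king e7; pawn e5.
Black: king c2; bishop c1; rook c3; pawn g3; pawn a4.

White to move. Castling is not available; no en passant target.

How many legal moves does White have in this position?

9

White to move; king on e7.
In check: no.
Legal moves: Kf8, Ke8, Kd8, Kf7, Kd7, Kf6, Ke6, Kd6, e6.
Count: 9.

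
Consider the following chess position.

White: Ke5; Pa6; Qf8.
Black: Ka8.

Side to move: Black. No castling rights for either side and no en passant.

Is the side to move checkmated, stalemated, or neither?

neither

Black to move; black king on a8.
In check: yes, from the white queen on f8.
Legal moves for Black: Ka7.
Black is in check but has 1 legal move → neither.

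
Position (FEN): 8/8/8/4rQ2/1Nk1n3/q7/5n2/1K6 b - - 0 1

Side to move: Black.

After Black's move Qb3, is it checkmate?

no

After Qb3: white king on b1; in check: yes, from the black queen on b3.
White has 2 legal replies: Kc1, Ka1.
In check but a legal move exists → not checkmate.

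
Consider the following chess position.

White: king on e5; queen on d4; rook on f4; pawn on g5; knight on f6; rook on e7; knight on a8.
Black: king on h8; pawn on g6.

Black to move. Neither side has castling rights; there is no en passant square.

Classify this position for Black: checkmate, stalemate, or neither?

Black to move; black king on h8.
In check: no.
King squares — g7: attacked by Re7; h7: attacked by Nf6; g8: attacked by Nf6.
Legal moves for Black: none.
Not in check and no legal moves → stalemate.

stalemate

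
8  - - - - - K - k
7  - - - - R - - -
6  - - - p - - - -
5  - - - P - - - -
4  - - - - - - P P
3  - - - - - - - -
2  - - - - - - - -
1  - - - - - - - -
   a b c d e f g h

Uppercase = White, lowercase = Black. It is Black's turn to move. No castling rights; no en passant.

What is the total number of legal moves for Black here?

Black to move; king on h8.
In check: no.
Legal moves: none.
Count: 0.

0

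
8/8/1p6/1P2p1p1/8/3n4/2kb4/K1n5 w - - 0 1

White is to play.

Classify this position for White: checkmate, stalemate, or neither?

White to move; white king on a1.
In check: no.
King squares — b1: attacked by Kc2; a2: attacked by Nc1; b2: attacked by Kc2.
Legal moves for White: none.
Not in check and no legal moves → stalemate.

stalemate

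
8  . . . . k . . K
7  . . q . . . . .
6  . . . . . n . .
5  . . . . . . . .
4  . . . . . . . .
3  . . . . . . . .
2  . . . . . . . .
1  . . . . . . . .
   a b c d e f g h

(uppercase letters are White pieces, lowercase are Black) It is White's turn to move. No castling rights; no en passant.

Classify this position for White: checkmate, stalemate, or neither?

stalemate

White to move; white king on h8.
In check: no.
King squares — g7: attacked by Qc7; h7: attacked by Nf6; g8: attacked by Nf6.
Legal moves for White: none.
Not in check and no legal moves → stalemate.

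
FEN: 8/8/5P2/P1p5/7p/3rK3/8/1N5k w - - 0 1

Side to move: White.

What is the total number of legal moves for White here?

White to move; king on e3.
In check: yes, from the black rook on d3.
Legal moves: Kf4, Ke4, Kxd3, Kf2, Ke2.
Count: 5.

5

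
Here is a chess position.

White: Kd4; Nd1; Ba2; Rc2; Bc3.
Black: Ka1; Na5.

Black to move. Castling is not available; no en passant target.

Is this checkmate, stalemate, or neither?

checkmate

Black to move; black king on a1.
In check: yes, from the white bishop on c3.
King squares — b1: attacked by Ba2; a2: attacked by Rc2; b2: attacked by Nd1.
Legal moves for Black: none.
In check with no legal moves → checkmate.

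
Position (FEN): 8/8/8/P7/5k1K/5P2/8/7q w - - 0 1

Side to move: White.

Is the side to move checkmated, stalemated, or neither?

checkmate

White to move; white king on h4.
In check: yes, from the black queen on h1.
King squares — g3: attacked by Kf4; h3: attacked by Qh1; g4: attacked by Kf4; g5: attacked by Kf4; h5: attacked by Qh1.
Legal moves for White: none.
In check with no legal moves → checkmate.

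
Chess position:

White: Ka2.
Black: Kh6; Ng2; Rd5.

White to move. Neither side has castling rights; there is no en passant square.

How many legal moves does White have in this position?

White to move; king on a2.
In check: no.
Legal moves: Kb3, Ka3, Kb2, Kb1, Ka1.
Count: 5.

5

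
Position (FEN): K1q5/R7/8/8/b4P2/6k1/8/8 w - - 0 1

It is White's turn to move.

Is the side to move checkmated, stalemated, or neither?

White to move; white king on a8.
In check: yes, from the black queen on c8.
King squares — a7: own rook; b7: attacked by Qc8; b8: attacked by Qc8.
Legal moves for White: none.
In check with no legal moves → checkmate.

checkmate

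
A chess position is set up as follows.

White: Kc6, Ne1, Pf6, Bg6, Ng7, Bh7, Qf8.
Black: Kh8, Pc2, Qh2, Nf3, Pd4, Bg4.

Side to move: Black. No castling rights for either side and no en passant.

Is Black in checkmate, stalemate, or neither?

checkmate

Black to move; black king on h8.
In check: yes, from the white queen on f8.
King squares — g7: attacked by Pf6; h7: attacked by Bg6; g8: attacked by Bh7.
Legal moves for Black: none.
In check with no legal moves → checkmate.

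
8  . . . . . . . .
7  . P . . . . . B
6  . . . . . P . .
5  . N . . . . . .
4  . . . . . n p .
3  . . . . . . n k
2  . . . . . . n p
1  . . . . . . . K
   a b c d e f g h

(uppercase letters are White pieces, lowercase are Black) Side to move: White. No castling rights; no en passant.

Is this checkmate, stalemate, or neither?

White to move; white king on h1.
In check: yes, from the black knight on g3.
King squares — g1: attacked by Ph2; g2: attacked by Kh3; h2: attacked by Kh3.
Legal moves for White: none.
In check with no legal moves → checkmate.

checkmate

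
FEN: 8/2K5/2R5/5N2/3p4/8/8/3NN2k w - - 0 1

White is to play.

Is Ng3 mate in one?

no

After Ng3: black king on h1; in check: yes, from the white knight on g3.
Black has 2 legal replies: Kh2, Kg1.
In check but a legal move exists → not checkmate.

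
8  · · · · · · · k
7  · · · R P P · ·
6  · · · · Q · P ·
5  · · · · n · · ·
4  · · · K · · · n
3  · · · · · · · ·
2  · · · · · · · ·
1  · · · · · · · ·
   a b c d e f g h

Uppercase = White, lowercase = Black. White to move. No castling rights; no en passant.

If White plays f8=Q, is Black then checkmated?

yes

After f8=Q: black king on h8; in check: yes, from the white queen on f8.
King squares — g7: attacked by Qf8; h7: attacked by Pg6; g8: attacked by Qe6.
Black has no legal moves → checkmate.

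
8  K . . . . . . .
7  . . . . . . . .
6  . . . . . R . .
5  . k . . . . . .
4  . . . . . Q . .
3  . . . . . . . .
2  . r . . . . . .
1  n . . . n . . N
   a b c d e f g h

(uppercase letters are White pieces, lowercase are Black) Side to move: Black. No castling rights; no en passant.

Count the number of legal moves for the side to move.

Black to move; king on b5.
In check: no.
Legal moves: Kc5, Ka5, Rb4, Rb3, Rh2, Rg2, Rf2, Re2, Rd2, Rc2, Ra2+, Rb1, Nf3, Nd3, Ng2, Nec2, Nb3, Nac2.
Count: 18.

18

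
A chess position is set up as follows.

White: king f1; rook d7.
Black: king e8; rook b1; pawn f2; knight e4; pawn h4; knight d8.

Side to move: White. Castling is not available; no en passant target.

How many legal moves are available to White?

White to move; king on f1.
In check: yes, from the black rook on b1.
Legal moves: Kg2, Ke2, Rd1.
Count: 3.

3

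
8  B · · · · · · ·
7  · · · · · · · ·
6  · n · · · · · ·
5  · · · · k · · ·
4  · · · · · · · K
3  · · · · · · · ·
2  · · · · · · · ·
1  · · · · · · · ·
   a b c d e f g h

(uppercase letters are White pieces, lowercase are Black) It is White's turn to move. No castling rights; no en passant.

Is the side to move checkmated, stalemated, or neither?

White to move; white king on h4.
In check: no.
Legal moves for White: Bb7, Bc6, Bd5, Be4, Bf3, Bg2, Bh1, Kh5, Kg5, Kg4, Kh3, Kg3.
White has 12 legal moves and is not in check → neither.

neither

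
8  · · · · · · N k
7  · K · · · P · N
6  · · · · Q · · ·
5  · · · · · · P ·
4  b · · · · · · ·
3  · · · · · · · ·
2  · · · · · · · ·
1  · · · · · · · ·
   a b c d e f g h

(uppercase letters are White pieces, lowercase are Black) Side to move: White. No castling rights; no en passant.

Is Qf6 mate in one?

no

After Qf6: black king on h8; in check: yes, from the white queen on f6.
Black has 1 legal reply: Kxh7.
In check but a legal move exists → not checkmate.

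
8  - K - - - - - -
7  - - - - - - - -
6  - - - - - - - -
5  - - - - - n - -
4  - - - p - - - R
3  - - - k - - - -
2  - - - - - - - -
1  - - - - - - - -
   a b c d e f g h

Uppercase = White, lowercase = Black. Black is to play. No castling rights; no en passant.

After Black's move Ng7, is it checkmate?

After Ng7: white king on b8; in check: no.
White is not in check, so this cannot be checkmate.

no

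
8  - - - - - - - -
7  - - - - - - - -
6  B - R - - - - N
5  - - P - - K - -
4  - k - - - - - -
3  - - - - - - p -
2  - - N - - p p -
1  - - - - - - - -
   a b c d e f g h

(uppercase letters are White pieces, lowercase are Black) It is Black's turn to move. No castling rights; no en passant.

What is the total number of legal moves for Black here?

Black to move; king on b4.
In check: yes, from the white knight on c2.
Legal moves: Ka5, Ka4, Kc3, Kb3.
Count: 4.

4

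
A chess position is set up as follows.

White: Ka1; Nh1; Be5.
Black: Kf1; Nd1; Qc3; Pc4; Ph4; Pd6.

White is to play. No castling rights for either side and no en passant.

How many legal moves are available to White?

White to move; king on a1.
In check: yes, from the black queen on c3.
Legal moves: Ka2, Kb1, Bxc3.
Count: 3.

3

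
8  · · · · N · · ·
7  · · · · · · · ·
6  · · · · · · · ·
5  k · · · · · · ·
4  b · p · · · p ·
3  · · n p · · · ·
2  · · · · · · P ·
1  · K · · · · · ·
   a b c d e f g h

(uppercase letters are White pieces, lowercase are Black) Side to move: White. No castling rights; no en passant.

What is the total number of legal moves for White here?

3

White to move; king on b1.
In check: yes, from the black knight on c3.
Legal moves: Kb2, Kc1, Ka1.
Count: 3.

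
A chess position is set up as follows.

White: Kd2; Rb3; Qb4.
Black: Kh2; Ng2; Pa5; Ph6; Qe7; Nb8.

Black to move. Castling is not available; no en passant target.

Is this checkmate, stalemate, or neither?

neither

Black to move; black king on h2.
In check: no.
Legal moves for Black include: Nd7, Nc6, Na6, Qf8, Qe8, Qd8+, Qh7, Qg7, Qf7, Qd7+, Qc7, Qb7, Qa7, Qf6, Qe6, Qd6+, Qg5+, Qe5, ... (list truncated; more exist).
Black has legal moves and is not in check → neither.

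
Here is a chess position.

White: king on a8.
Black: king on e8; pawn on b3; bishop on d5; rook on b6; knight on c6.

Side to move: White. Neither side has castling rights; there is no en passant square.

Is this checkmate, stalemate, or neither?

stalemate

White to move; white king on a8.
In check: no.
King squares — a7: attacked by Nc6; b7: attacked by Rb6; b8: attacked by Rb6.
Legal moves for White: none.
Not in check and no legal moves → stalemate.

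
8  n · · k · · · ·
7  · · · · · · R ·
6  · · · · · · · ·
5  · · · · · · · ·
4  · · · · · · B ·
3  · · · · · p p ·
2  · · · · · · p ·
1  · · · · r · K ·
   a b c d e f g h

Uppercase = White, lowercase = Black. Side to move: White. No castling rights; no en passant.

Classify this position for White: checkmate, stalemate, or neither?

checkmate

White to move; white king on g1.
In check: yes, from the black rook on e1.
King squares — f1: attacked by Re1; h1: attacked by Re1; f2: attacked by Pg3; g2: attacked by Pf3; h2: attacked by Pg3.
Legal moves for White: none.
In check with no legal moves → checkmate.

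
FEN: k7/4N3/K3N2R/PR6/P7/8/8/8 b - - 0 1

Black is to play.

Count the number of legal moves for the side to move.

Black to move; king on a8.
In check: no.
Legal moves: none.
Count: 0.

0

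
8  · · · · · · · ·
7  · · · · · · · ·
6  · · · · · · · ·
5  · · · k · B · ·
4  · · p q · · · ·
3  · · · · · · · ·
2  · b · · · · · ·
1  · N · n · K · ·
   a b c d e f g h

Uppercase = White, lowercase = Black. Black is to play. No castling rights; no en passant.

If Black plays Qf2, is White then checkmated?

yes

After Qf2: white king on f1; in check: yes, from the black queen on f2.
King squares — e1: attacked by Qf2; g1: attacked by Qf2; e2: attacked by Qf2; f2: attacked by Nd1; g2: attacked by Qf2.
White has no legal moves → checkmate.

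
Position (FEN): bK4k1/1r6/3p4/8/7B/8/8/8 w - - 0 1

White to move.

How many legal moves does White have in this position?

2

White to move; king on b8.
In check: yes, from the black rook on b7.
Legal moves: Kc8, Kxa8.
Count: 2.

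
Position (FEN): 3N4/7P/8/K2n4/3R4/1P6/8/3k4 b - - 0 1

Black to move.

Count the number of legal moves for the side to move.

Black to move; king on d1.
In check: yes, from the white rook on d4.
Legal moves: Ke2, Kc2, Ke1, Kc1.
Count: 4.

4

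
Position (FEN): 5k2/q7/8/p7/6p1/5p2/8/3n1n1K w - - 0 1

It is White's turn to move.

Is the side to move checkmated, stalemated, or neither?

stalemate

White to move; white king on h1.
In check: no.
King squares — g1: attacked by Qa7; g2: attacked by Pf3; h2: attacked by Nf1.
Legal moves for White: none.
Not in check and no legal moves → stalemate.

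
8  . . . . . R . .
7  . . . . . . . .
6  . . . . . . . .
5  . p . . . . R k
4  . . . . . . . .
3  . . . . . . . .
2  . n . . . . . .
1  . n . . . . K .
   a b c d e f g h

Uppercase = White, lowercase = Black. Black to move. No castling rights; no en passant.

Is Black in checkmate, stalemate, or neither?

neither

Black to move; black king on h5.
In check: yes, from the white rook on g5.
Legal moves for Black: Kh6, Kxg5, Kh4.
Black is in check but has 3 legal moves → neither.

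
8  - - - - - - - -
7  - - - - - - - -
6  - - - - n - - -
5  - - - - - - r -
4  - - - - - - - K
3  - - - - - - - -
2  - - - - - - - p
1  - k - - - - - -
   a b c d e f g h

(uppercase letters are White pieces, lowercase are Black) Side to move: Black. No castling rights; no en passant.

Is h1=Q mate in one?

yes

After h1=Q: white king on h4; in check: yes, from the black queen on h1.
King squares — g3: attacked by Rg5; h3: attacked by Qh1; g4: attacked by Rg5; g5: attacked by Ne6; h5: attacked by Qh1.
White has no legal moves → checkmate.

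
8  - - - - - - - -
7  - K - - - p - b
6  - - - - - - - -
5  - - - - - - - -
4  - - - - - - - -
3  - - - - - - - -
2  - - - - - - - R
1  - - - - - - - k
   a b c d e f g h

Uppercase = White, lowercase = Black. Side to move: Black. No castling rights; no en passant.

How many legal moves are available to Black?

2

Black to move; king on h1.
In check: yes, from the white rook on h2.
Legal moves: Kxh2, Kg1.
Count: 2.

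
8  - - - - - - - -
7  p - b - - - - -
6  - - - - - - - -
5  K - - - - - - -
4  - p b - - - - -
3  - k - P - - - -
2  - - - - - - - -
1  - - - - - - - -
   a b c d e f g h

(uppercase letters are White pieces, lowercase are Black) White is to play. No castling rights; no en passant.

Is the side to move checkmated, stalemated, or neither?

White to move; white king on a5.
In check: yes, from the black bishop on c7.
King squares — a4: attacked by Kb3; b4: attacked by Kb3; b5: attacked by Bc4; a6: attacked by Bc4; b6: attacked by Pa7.
Legal moves for White: none.
In check with no legal moves → checkmate.

checkmate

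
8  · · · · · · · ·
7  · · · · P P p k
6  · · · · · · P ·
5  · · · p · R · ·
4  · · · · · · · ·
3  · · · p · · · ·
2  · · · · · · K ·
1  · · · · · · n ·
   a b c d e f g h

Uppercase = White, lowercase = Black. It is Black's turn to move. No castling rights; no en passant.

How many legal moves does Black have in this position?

3

Black to move; king on h7.
In check: yes, from the white pawn on g6.
Legal moves: Kh8, Kh6, Kxg6.
Count: 3.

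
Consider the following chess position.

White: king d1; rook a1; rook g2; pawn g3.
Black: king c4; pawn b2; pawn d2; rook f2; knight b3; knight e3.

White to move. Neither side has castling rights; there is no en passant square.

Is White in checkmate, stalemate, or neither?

checkmate

White to move; white king on d1.
In check: yes, from the black knight on e3.
King squares — c1: attacked by Pb2; e1: attacked by Pd2; c2: attacked by Ne3; d2: attacked by Rf2; e2: attacked by Rf2.
Legal moves for White: none.
In check with no legal moves → checkmate.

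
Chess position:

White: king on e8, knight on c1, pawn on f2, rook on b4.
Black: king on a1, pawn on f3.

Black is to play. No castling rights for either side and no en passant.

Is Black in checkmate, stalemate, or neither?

stalemate

Black to move; black king on a1.
In check: no.
King squares — b1: attacked by Rb4; a2: attacked by Nc1; b2: attacked by Rb4.
Legal moves for Black: none.
Not in check and no legal moves → stalemate.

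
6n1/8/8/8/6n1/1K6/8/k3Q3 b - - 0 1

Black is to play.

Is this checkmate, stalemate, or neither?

checkmate

Black to move; black king on a1.
In check: yes, from the white queen on e1.
King squares — b1: attacked by Qe1; a2: attacked by Kb3; b2: attacked by Kb3.
Legal moves for Black: none.
In check with no legal moves → checkmate.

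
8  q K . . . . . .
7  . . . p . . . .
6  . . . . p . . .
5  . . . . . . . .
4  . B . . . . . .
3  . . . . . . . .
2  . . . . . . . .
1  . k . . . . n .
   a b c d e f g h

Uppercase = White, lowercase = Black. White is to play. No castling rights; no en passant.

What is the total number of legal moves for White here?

White to move; king on b8.
In check: yes, from the black queen on a8.
Legal moves: Kxa8, Kc7.
Count: 2.

2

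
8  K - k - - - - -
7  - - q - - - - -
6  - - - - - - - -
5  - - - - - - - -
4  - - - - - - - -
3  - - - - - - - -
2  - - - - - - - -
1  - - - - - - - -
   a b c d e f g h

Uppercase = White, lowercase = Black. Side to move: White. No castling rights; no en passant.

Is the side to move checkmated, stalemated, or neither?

stalemate

White to move; white king on a8.
In check: no.
King squares — a7: attacked by Qc7; b7: attacked by Qc7; b8: attacked by Qc7.
Legal moves for White: none.
Not in check and no legal moves → stalemate.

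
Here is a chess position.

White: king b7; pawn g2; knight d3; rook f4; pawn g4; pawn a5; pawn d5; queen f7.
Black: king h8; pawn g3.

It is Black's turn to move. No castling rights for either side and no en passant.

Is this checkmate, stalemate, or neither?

stalemate

Black to move; black king on h8.
In check: no.
King squares — g7: attacked by Qf7; h7: attacked by Qf7; g8: attacked by Qf7.
Legal moves for Black: none.
Not in check and no legal moves → stalemate.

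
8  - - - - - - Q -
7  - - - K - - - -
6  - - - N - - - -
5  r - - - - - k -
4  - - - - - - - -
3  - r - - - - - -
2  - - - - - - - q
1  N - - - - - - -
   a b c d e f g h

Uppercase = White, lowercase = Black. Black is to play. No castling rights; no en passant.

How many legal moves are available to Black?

5

Black to move; king on g5.
In check: yes, from the white queen on g8.
Legal moves: Kh6, Kf6, Kh5, Kh4, Kf4.
Count: 5.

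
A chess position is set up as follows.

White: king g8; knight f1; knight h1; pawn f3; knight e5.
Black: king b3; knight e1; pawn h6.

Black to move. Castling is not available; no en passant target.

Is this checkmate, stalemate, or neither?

Black to move; black king on b3.
In check: no.
Legal moves for Black: Kb4, Ka4, Kc3, Ka3, Kc2, Kb2, Ka2, Nxf3, Nd3, Ng2, Nc2, h5.
Black has 12 legal moves and is not in check → neither.

neither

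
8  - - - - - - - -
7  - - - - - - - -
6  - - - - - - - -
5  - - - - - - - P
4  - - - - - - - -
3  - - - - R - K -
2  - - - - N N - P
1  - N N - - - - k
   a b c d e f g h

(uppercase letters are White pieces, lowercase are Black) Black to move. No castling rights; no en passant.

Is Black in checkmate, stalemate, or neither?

checkmate

Black to move; black king on h1.
In check: yes, from the white knight on f2.
King squares — g1: attacked by Ne2; g2: attacked by Kg3; h2: attacked by Kg3.
Legal moves for Black: none.
In check with no legal moves → checkmate.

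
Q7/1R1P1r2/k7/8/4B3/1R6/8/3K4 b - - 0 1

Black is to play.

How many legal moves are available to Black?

Black to move; king on a6.
In check: yes, from the white queen on a8.
Legal moves: none.
Count: 0.

0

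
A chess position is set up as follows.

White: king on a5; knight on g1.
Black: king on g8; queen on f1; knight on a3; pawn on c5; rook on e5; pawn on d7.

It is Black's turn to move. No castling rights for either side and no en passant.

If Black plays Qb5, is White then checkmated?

yes

After Qb5: white king on a5; in check: yes, from the black queen on b5.
King squares — a4: attacked by Qb5; b4: attacked by Qb5; b5: attacked by Na3; a6: attacked by Qb5; b6: attacked by Qb5.
White has no legal moves → checkmate.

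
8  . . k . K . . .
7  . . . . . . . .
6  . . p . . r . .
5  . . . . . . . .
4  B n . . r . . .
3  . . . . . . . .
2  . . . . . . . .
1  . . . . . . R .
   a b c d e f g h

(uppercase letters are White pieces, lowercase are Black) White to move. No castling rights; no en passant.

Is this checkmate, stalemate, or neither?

White to move; white king on e8.
In check: yes, from the black rook on e4.
King squares — d7: attacked by Kc8; e7: attacked by Re4; f7: attacked by Rf6; d8: attacked by Kc8; f8: attacked by Rf6.
Legal moves for White: none.
In check with no legal moves → checkmate.

checkmate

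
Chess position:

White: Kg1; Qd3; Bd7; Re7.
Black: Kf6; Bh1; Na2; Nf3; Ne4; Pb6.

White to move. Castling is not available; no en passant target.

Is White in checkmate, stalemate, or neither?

White to move; white king on g1.
In check: yes, from the black knight on f3.
King squares — f1: available; h1: available; f2: attacked by Ne4; g2: attacked by Bh1; h2: attacked by Nf3.
Legal moves for White: Kxh1, Kf1, Qxf3+.
White is in check but has 3 legal moves → neither.

neither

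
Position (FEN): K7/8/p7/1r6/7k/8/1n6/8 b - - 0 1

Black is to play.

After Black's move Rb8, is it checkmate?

no

After Rb8: white king on a8; in check: yes, from the black rook on b8.
White has 2 legal replies: Kxb8, Ka7.
In check but a legal move exists → not checkmate.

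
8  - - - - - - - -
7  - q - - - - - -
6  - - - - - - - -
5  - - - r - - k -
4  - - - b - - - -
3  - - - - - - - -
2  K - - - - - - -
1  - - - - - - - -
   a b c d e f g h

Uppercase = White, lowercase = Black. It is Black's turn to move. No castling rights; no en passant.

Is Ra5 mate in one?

After Ra5: white king on a2; in check: yes, from the black rook on a5.
King squares — a1: attacked by Bd4; b1: attacked by Qb7; b2: attacked by Bd4; a3: attacked by Ra5; b3: attacked by Qb7.
White has no legal moves → checkmate.

yes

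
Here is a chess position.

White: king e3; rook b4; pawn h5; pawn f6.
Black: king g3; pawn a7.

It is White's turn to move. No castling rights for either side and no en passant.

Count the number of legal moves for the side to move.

21

White to move; king on e3.
In check: no.
Legal moves: Rb8, Rb7, Rb6, Rb5, Rh4, Rg4+, Rf4, Re4, Rd4, Rc4, Ra4, Rb3, Rb2, Rb1, Ke4, Kd4, Kd3, Ke2, Kd2, f7, h6.
Count: 21.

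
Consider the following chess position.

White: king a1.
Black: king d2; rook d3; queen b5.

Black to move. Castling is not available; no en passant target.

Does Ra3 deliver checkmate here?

After Ra3: white king on a1; in check: yes, from the black rook on a3.
King squares — b1: attacked by Qb5; a2: attacked by Ra3; b2: attacked by Qb5.
White has no legal moves → checkmate.

yes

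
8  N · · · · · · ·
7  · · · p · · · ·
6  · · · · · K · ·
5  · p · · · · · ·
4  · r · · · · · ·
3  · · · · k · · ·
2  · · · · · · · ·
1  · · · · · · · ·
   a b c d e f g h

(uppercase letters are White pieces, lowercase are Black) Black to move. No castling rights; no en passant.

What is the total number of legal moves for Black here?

20

Black to move; king on e3.
In check: no.
Legal moves: Rh4, Rg4, Rf4+, Re4, Rd4, Rc4, Ra4, Rb3, Rb2, Rb1, Kf4, Ke4, Kd4, Kf3, Kd3, Kf2, Ke2, Kd2, d6, d5.
Count: 20.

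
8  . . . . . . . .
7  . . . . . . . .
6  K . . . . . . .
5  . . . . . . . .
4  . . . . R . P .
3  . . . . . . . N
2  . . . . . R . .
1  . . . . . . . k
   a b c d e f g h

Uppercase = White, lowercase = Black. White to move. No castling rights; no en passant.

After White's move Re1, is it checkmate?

After Re1: black king on h1; in check: yes, from the white rook on e1.
King squares — g1: attacked by Re1; g2: attacked by Rf2; h2: attacked by Rf2.
Black has no legal moves → checkmate.

yes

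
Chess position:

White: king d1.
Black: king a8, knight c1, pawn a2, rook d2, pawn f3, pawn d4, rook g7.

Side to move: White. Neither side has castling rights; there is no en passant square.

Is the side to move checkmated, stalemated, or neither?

neither

White to move; white king on d1.
In check: yes, from the black rook on d2.
King squares — c1: available; e1: available; c2: attacked by Rd2; d2: available; e2: attacked by Nc1.
Legal moves for White: Kxd2, Ke1, Kxc1.
White is in check but has 3 legal moves → neither.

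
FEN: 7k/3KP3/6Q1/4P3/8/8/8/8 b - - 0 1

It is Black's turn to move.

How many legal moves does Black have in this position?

0

Black to move; king on h8.
In check: no.
Legal moves: none.
Count: 0.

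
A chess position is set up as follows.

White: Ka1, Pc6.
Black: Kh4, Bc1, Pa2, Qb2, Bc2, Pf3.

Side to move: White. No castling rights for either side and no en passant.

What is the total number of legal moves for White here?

0

White to move; king on a1.
In check: yes, from the black queen on b2.
Legal moves: none.
Count: 0.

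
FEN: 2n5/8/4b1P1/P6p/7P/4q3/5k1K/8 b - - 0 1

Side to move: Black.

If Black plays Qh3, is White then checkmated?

After Qh3: white king on h2; in check: yes, from the black queen on h3.
King squares — g1: attacked by Kf2; h1: attacked by Qh3; g2: attacked by Kf2; g3: attacked by Kf2; h3: attacked by Be6.
White has no legal moves → checkmate.

yes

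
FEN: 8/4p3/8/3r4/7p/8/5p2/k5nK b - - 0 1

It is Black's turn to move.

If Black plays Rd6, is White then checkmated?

no

After Rd6: white king on h1; in check: no.
White is not in check, so this cannot be checkmate.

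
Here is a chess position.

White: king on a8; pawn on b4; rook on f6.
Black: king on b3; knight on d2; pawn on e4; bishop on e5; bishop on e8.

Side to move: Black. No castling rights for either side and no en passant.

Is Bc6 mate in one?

After Bc6: white king on a8; in check: yes, from the black bishop on c6.
White has 2 legal replies: Ka7, Rxc6.
In check but a legal move exists → not checkmate.

no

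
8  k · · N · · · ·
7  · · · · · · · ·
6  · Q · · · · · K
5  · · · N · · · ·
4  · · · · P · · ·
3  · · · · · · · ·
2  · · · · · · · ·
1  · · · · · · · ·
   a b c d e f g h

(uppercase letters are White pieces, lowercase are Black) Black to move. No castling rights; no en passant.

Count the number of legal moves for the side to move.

Black to move; king on a8.
In check: no.
Legal moves: none.
Count: 0.

0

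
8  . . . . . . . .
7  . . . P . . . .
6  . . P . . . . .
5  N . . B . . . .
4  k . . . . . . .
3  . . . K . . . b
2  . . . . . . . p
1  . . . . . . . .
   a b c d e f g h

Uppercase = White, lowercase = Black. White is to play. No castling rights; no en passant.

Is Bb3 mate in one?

no

After Bb3: black king on a4; in check: yes, from the white bishop on b3.
Black has 4 legal replies: Kb5, Kxa5, Kb4, Ka3.
In check but a legal move exists → not checkmate.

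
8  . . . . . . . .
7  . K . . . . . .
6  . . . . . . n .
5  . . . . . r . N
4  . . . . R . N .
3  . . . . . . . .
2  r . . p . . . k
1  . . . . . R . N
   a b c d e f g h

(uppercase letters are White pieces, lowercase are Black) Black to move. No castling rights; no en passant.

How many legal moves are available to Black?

Black to move; king on h2.
In check: yes, from the white knight on g4.
Legal moves: Kh3, Kg2.
Count: 2.

2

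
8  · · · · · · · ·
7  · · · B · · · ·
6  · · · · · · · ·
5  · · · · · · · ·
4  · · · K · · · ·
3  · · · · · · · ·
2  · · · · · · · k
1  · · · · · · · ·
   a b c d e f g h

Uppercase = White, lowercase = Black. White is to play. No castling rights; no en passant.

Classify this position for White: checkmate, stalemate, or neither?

neither

White to move; white king on d4.
In check: no.
Legal moves for White: Be8, Bc8, Be6, Bc6, Bf5, Bb5, Bg4, Ba4, Bh3, Ke5, Kd5, Kc5, Ke4, Kc4, Ke3, Kd3, Kc3.
White has 17 legal moves and is not in check → neither.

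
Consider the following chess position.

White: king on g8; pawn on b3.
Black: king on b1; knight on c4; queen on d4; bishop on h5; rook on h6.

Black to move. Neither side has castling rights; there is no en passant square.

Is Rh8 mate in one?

yes

After Rh8: white king on g8; in check: yes, from the black rook on h8.
King squares — f7: attacked by Bh5; g7: attacked by Qd4; h7: attacked by Rh8; f8: attacked by Rh8; h8: attacked by Qd4.
White has no legal moves → checkmate.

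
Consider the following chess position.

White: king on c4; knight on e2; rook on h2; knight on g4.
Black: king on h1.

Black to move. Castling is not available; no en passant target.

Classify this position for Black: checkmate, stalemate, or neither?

Black to move; black king on h1.
In check: yes, from the white rook on h2.
King squares — g1: attacked by Ne2; g2: attacked by Rh2; h2: attacked by Ng4.
Legal moves for Black: none.
In check with no legal moves → checkmate.

checkmate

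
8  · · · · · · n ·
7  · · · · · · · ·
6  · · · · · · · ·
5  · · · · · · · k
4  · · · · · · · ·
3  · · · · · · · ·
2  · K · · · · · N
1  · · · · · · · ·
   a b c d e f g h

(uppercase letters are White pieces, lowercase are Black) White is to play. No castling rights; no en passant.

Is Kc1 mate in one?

After Kc1: black king on h5; in check: no.
Black is not in check, so this cannot be checkmate.

no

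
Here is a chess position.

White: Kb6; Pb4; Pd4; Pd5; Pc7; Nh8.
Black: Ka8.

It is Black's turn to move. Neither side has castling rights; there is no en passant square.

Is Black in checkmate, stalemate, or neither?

stalemate

Black to move; black king on a8.
In check: no.
King squares — a7: attacked by Kb6; b7: attacked by Kb6; b8: attacked by Pc7.
Legal moves for Black: none.
Not in check and no legal moves → stalemate.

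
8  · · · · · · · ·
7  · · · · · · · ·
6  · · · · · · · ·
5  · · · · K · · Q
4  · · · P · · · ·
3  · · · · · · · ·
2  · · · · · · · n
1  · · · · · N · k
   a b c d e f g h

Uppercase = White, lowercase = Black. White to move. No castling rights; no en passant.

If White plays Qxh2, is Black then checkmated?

yes

After Qxh2: black king on h1; in check: yes, from the white queen on h2.
King squares — g1: attacked by Qh2; g2: attacked by Qh2; h2: attacked by Nf1.
Black has no legal moves → checkmate.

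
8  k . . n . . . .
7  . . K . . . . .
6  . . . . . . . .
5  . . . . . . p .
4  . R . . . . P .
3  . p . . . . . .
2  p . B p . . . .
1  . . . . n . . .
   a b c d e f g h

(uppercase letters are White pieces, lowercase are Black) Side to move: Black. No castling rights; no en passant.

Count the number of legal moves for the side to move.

Black to move; king on a8.
In check: no.
Legal moves: Nf7, Nb7, Ne6+, Nc6, Ka7, Nf3, Nd3, Ng2, Nxc2, bxc2, b2, d1=Q, d1=R, d1=B, d1=N, a1=Q, a1=R, a1=B, a1=N.
Count: 19.

19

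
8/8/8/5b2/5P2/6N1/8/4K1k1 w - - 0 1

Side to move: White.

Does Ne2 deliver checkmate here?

After Ne2: black king on g1; in check: yes, from the white knight on e2.
Black has 3 legal replies: Kh2, Kg2, Kh1.
In check but a legal move exists → not checkmate.

no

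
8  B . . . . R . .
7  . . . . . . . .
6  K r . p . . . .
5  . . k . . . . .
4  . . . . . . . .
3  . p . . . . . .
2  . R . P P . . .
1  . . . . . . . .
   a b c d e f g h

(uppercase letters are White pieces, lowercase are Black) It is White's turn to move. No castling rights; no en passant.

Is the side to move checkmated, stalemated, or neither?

neither

White to move; white king on a6.
In check: yes, from the black rook on b6.
Legal moves for White: Ka7, Ka5.
White is in check but has 2 legal moves → neither.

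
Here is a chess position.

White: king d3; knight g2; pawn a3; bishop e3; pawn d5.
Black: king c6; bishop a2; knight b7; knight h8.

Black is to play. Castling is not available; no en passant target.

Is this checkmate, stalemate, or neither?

Black to move; black king on c6.
In check: yes, from the white pawn on d5.
King squares — b5: available; c5: attacked by Be3; d5: available; b6: attacked by Be3; d6: available; b7: own knight; c7: available; d7: available.
Legal moves for Black: Kd7, Kc7, Kd6, Kxd5, Kb5, Bxd5.
Black is in check but has 6 legal moves → neither.

neither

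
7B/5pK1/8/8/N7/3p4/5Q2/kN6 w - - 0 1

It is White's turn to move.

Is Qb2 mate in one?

yes

After Qb2: black king on a1; in check: yes, from the white queen on b2.
King squares — b1: attacked by Qb2; a2: attacked by Qb2; b2: attacked by Na4.
Black has no legal moves → checkmate.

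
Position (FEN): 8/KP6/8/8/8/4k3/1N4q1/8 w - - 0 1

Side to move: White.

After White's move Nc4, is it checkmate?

no

After Nc4: black king on e3; in check: yes, from the white knight on c4.
Black has 7 legal replies: Kf4, Ke4, Kd4, Kf3, Kd3, Kf2, Ke2.
In check but a legal move exists → not checkmate.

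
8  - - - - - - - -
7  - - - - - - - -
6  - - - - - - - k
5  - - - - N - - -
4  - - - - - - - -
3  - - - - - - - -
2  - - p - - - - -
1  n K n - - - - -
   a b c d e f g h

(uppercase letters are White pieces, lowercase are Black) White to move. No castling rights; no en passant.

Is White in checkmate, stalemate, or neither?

neither

White to move; white king on b1.
In check: yes, from the black pawn on c2.
Legal moves for White: Kb2, Kxc1, Kxa1.
White is in check but has 3 legal moves → neither.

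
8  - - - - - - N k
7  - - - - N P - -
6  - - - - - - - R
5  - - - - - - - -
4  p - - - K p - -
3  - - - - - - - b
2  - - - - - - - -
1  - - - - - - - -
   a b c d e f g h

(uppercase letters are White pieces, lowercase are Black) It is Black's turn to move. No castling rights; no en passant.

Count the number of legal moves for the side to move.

Black to move; king on h8.
In check: yes, from the white rook on h6.
Legal moves: Kg7.
Count: 1.

1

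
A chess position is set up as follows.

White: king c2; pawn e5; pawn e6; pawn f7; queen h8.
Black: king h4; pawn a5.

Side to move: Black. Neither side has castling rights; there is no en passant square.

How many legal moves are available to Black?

Black to move; king on h4.
In check: yes, from the white queen on h8.
Legal moves: Kg5, Kg4, Kg3.
Count: 3.

3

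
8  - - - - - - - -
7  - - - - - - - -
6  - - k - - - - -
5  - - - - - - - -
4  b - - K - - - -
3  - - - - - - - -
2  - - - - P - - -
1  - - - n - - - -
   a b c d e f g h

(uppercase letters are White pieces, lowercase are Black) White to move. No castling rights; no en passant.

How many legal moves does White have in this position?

6

White to move; king on d4.
In check: no.
Legal moves: Ke5, Ke4, Kc4, Kd3, e3, e4.
Count: 6.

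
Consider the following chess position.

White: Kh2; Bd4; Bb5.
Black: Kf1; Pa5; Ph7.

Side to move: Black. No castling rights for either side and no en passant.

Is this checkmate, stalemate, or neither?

neither

Black to move; black king on f1.
In check: yes, from the white bishop on b5.
Legal moves for Black: Ke1.
Black is in check but has 1 legal move → neither.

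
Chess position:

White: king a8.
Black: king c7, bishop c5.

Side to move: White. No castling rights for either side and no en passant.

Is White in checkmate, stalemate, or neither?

stalemate

White to move; white king on a8.
In check: no.
King squares — a7: attacked by Bc5; b7: attacked by Kc7; b8: attacked by Kc7.
Legal moves for White: none.
Not in check and no legal moves → stalemate.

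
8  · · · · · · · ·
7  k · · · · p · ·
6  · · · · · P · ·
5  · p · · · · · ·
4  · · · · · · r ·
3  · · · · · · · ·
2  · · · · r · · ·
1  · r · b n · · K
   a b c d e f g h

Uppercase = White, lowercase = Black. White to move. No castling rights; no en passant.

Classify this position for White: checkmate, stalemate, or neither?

White to move; white king on h1.
In check: no.
King squares — g1: attacked by Rg4; g2: attacked by Ne1; h2: attacked by Re2.
Legal moves for White: none.
Not in check and no legal moves → stalemate.

stalemate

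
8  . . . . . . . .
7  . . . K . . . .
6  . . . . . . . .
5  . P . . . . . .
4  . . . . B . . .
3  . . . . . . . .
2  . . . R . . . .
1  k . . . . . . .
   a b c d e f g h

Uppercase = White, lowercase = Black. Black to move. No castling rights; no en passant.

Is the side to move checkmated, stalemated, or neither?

stalemate

Black to move; black king on a1.
In check: no.
King squares — b1: attacked by Be4; a2: attacked by Rd2; b2: attacked by Rd2.
Legal moves for Black: none.
Not in check and no legal moves → stalemate.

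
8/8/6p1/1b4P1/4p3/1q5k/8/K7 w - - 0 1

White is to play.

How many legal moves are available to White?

White to move; king on a1.
In check: no.
Legal moves: none.
Count: 0.

0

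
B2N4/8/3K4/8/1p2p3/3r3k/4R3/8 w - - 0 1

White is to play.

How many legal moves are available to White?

7

White to move; king on d6.
In check: yes, from the black rook on d3.
Legal moves: Ke7, Kc7, Ke6, Kc6, Ke5, Kc5, Bd5.
Count: 7.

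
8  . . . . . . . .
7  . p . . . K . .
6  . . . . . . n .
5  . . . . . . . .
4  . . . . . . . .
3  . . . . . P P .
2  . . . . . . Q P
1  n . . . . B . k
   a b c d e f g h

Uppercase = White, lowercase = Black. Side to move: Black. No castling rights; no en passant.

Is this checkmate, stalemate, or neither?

Black to move; black king on h1.
In check: yes, from the white queen on g2.
King squares — g1: attacked by Qg2; g2: attacked by Bf1; h2: attacked by Qg2.
Legal moves for Black: none.
In check with no legal moves → checkmate.

checkmate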